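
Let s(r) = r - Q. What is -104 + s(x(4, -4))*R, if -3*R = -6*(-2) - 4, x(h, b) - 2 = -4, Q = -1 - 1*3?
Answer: -328/3 ≈ -109.33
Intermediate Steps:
Q = -4 (Q = -1 - 3 = -4)
x(h, b) = -2 (x(h, b) = 2 - 4 = -2)
R = -8/3 (R = -(-6*(-2) - 4)/3 = -(12 - 4)/3 = -⅓*8 = -8/3 ≈ -2.6667)
s(r) = 4 + r (s(r) = r - 1*(-4) = r + 4 = 4 + r)
-104 + s(x(4, -4))*R = -104 + (4 - 2)*(-8/3) = -104 + 2*(-8/3) = -104 - 16/3 = -328/3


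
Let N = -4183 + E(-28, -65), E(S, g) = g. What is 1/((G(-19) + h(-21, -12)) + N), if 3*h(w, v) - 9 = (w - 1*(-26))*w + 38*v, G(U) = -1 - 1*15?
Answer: -1/4448 ≈ -0.00022482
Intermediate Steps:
N = -4248 (N = -4183 - 65 = -4248)
G(U) = -16 (G(U) = -1 - 15 = -16)
h(w, v) = 3 + 38*v/3 + w*(26 + w)/3 (h(w, v) = 3 + ((w - 1*(-26))*w + 38*v)/3 = 3 + ((w + 26)*w + 38*v)/3 = 3 + ((26 + w)*w + 38*v)/3 = 3 + (w*(26 + w) + 38*v)/3 = 3 + (38*v + w*(26 + w))/3 = 3 + (38*v/3 + w*(26 + w)/3) = 3 + 38*v/3 + w*(26 + w)/3)
1/((G(-19) + h(-21, -12)) + N) = 1/((-16 + (3 + (⅓)*(-21)² + (26/3)*(-21) + (38/3)*(-12))) - 4248) = 1/((-16 + (3 + (⅓)*441 - 182 - 152)) - 4248) = 1/((-16 + (3 + 147 - 182 - 152)) - 4248) = 1/((-16 - 184) - 4248) = 1/(-200 - 4248) = 1/(-4448) = -1/4448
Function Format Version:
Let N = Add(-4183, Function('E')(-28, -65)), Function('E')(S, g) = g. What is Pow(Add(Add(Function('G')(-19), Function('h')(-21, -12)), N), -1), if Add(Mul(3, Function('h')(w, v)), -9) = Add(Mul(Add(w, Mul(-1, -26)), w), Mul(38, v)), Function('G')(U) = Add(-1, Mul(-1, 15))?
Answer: Rational(-1, 4448) ≈ -0.00022482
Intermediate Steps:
N = -4248 (N = Add(-4183, -65) = -4248)
Function('G')(U) = -16 (Function('G')(U) = Add(-1, -15) = -16)
Function('h')(w, v) = Add(3, Mul(Rational(38, 3), v), Mul(Rational(1, 3), w, Add(26, w))) (Function('h')(w, v) = Add(3, Mul(Rational(1, 3), Add(Mul(Add(w, Mul(-1, -26)), w), Mul(38, v)))) = Add(3, Mul(Rational(1, 3), Add(Mul(Add(w, 26), w), Mul(38, v)))) = Add(3, Mul(Rational(1, 3), Add(Mul(Add(26, w), w), Mul(38, v)))) = Add(3, Mul(Rational(1, 3), Add(Mul(w, Add(26, w)), Mul(38, v)))) = Add(3, Mul(Rational(1, 3), Add(Mul(38, v), Mul(w, Add(26, w))))) = Add(3, Add(Mul(Rational(38, 3), v), Mul(Rational(1, 3), w, Add(26, w)))) = Add(3, Mul(Rational(38, 3), v), Mul(Rational(1, 3), w, Add(26, w))))
Pow(Add(Add(Function('G')(-19), Function('h')(-21, -12)), N), -1) = Pow(Add(Add(-16, Add(3, Mul(Rational(1, 3), Pow(-21, 2)), Mul(Rational(26, 3), -21), Mul(Rational(38, 3), -12))), -4248), -1) = Pow(Add(Add(-16, Add(3, Mul(Rational(1, 3), 441), -182, -152)), -4248), -1) = Pow(Add(Add(-16, Add(3, 147, -182, -152)), -4248), -1) = Pow(Add(Add(-16, -184), -4248), -1) = Pow(Add(-200, -4248), -1) = Pow(-4448, -1) = Rational(-1, 4448)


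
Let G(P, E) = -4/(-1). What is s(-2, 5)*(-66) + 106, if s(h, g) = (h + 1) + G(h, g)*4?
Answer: -884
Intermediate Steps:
G(P, E) = 4 (G(P, E) = -4*(-1) = 4)
s(h, g) = 17 + h (s(h, g) = (h + 1) + 4*4 = (1 + h) + 16 = 17 + h)
s(-2, 5)*(-66) + 106 = (17 - 2)*(-66) + 106 = 15*(-66) + 106 = -990 + 106 = -884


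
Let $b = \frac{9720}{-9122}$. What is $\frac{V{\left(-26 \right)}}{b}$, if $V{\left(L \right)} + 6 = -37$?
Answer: $\frac{196123}{4860} \approx 40.355$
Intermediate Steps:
$V{\left(L \right)} = -43$ ($V{\left(L \right)} = -6 - 37 = -43$)
$b = - \frac{4860}{4561}$ ($b = 9720 \left(- \frac{1}{9122}\right) = - \frac{4860}{4561} \approx -1.0656$)
$\frac{V{\left(-26 \right)}}{b} = - \frac{43}{- \frac{4860}{4561}} = \left(-43\right) \left(- \frac{4561}{4860}\right) = \frac{196123}{4860}$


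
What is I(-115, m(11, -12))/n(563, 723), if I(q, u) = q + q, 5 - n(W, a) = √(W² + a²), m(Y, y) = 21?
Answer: 1150/839673 + 230*√839698/839673 ≈ 0.25237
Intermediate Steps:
n(W, a) = 5 - √(W² + a²)
I(q, u) = 2*q
I(-115, m(11, -12))/n(563, 723) = (2*(-115))/(5 - √(563² + 723²)) = -230/(5 - √(316969 + 522729)) = -230/(5 - √839698)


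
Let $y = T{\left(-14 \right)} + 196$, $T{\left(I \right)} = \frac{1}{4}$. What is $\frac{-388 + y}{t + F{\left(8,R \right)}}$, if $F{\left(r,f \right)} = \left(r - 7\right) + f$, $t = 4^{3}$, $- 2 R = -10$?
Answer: $- \frac{767}{280} \approx -2.7393$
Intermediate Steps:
$R = 5$ ($R = \left(- \frac{1}{2}\right) \left(-10\right) = 5$)
$T{\left(I \right)} = \frac{1}{4}$
$y = \frac{785}{4}$ ($y = \frac{1}{4} + 196 = \frac{785}{4} \approx 196.25$)
$t = 64$
$F{\left(r,f \right)} = -7 + f + r$ ($F{\left(r,f \right)} = \left(-7 + r\right) + f = -7 + f + r$)
$\frac{-388 + y}{t + F{\left(8,R \right)}} = \frac{-388 + \frac{785}{4}}{64 + \left(-7 + 5 + 8\right)} = - \frac{767}{4 \left(64 + 6\right)} = - \frac{767}{4 \cdot 70} = \left(- \frac{767}{4}\right) \frac{1}{70} = - \frac{767}{280}$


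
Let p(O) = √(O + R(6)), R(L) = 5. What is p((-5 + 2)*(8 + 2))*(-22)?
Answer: -110*I ≈ -110.0*I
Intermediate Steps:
p(O) = √(5 + O) (p(O) = √(O + 5) = √(5 + O))
p((-5 + 2)*(8 + 2))*(-22) = √(5 + (-5 + 2)*(8 + 2))*(-22) = √(5 - 3*10)*(-22) = √(5 - 30)*(-22) = √(-25)*(-22) = (5*I)*(-22) = -110*I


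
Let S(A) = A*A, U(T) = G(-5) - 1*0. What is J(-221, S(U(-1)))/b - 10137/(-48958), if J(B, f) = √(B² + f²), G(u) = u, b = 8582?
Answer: 10137/48958 + √49466/8582 ≈ 0.23297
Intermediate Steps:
U(T) = -5 (U(T) = -5 - 1*0 = -5 + 0 = -5)
S(A) = A²
J(-221, S(U(-1)))/b - 10137/(-48958) = √((-221)² + ((-5)²)²)/8582 - 10137/(-48958) = √(48841 + 25²)*(1/8582) - 10137*(-1/48958) = √(48841 + 625)*(1/8582) + 10137/48958 = √49466*(1/8582) + 10137/48958 = √49466/8582 + 10137/48958 = 10137/48958 + √49466/8582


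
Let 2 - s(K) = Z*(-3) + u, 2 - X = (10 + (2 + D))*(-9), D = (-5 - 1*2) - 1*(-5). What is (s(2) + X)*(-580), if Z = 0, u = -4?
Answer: -56840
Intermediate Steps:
D = -2 (D = (-5 - 2) + 5 = -7 + 5 = -2)
X = 92 (X = 2 - (10 + (2 - 2))*(-9) = 2 - (10 + 0)*(-9) = 2 - 10*(-9) = 2 - 1*(-90) = 2 + 90 = 92)
s(K) = 6 (s(K) = 2 - (0*(-3) - 4) = 2 - (0 - 4) = 2 - 1*(-4) = 2 + 4 = 6)
(s(2) + X)*(-580) = (6 + 92)*(-580) = 98*(-580) = -56840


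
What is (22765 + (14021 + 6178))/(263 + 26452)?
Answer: 42964/26715 ≈ 1.6082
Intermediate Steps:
(22765 + (14021 + 6178))/(263 + 26452) = (22765 + 20199)/26715 = 42964*(1/26715) = 42964/26715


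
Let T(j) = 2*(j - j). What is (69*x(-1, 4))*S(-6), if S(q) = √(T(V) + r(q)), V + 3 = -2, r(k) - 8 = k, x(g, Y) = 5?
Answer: 345*√2 ≈ 487.90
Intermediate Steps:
r(k) = 8 + k
V = -5 (V = -3 - 2 = -5)
T(j) = 0 (T(j) = 2*0 = 0)
S(q) = √(8 + q) (S(q) = √(0 + (8 + q)) = √(8 + q))
(69*x(-1, 4))*S(-6) = (69*5)*√(8 - 6) = 345*√2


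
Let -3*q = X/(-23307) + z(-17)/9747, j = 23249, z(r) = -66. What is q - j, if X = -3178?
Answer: -1760520846163/75724443 ≈ -23249.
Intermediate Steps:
q = -3270856/75724443 (q = -(-3178/(-23307) - 66/9747)/3 = -(-3178*(-1/23307) - 66*1/9747)/3 = -(3178/23307 - 22/3249)/3 = -⅓*3270856/25241481 = -3270856/75724443 ≈ -0.043194)
q - j = -3270856/75724443 - 1*23249 = -3270856/75724443 - 23249 = -1760520846163/75724443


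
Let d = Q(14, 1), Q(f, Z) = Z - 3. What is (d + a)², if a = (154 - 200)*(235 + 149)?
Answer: 312087556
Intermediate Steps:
Q(f, Z) = -3 + Z
d = -2 (d = -3 + 1 = -2)
a = -17664 (a = -46*384 = -17664)
(d + a)² = (-2 - 17664)² = (-17666)² = 312087556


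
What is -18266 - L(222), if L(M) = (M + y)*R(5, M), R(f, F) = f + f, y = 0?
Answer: -20486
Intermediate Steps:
R(f, F) = 2*f
L(M) = 10*M (L(M) = (M + 0)*(2*5) = M*10 = 10*M)
-18266 - L(222) = -18266 - 10*222 = -18266 - 1*2220 = -18266 - 2220 = -20486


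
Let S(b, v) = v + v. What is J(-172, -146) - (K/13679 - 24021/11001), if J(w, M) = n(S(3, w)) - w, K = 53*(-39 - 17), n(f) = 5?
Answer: 8998889470/50160893 ≈ 179.40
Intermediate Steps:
S(b, v) = 2*v
K = -2968 (K = 53*(-56) = -2968)
J(w, M) = 5 - w
J(-172, -146) - (K/13679 - 24021/11001) = (5 - 1*(-172)) - (-2968/13679 - 24021/11001) = (5 + 172) - (-2968*1/13679 - 24021*1/11001) = 177 - (-2968/13679 - 8007/3667) = 177 - 1*(-120411409/50160893) = 177 + 120411409/50160893 = 8998889470/50160893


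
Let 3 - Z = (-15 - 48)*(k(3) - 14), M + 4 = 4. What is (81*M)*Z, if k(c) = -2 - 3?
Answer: 0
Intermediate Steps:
M = 0 (M = -4 + 4 = 0)
k(c) = -5
Z = -1194 (Z = 3 - (-15 - 48)*(-5 - 14) = 3 - (-63)*(-19) = 3 - 1*1197 = 3 - 1197 = -1194)
(81*M)*Z = (81*0)*(-1194) = 0*(-1194) = 0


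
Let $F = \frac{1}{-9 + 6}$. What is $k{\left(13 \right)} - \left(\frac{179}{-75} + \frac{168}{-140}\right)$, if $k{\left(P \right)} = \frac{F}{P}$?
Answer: $\frac{3472}{975} \approx 3.561$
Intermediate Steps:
$F = - \frac{1}{3}$ ($F = \frac{1}{-3} = - \frac{1}{3} \approx -0.33333$)
$k{\left(P \right)} = - \frac{1}{3 P}$
$k{\left(13 \right)} - \left(\frac{179}{-75} + \frac{168}{-140}\right) = - \frac{1}{3 \cdot 13} - \left(\frac{179}{-75} + \frac{168}{-140}\right) = \left(- \frac{1}{3}\right) \frac{1}{13} - \left(179 \left(- \frac{1}{75}\right) + 168 \left(- \frac{1}{140}\right)\right) = - \frac{1}{39} - \left(- \frac{179}{75} - \frac{6}{5}\right) = - \frac{1}{39} - - \frac{269}{75} = - \frac{1}{39} + \frac{269}{75} = \frac{3472}{975}$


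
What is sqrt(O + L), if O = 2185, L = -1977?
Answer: 4*sqrt(13) ≈ 14.422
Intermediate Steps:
sqrt(O + L) = sqrt(2185 - 1977) = sqrt(208) = 4*sqrt(13)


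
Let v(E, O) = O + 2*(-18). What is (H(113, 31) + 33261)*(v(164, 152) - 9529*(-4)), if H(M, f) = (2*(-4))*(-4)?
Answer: 1272857976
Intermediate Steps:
H(M, f) = 32 (H(M, f) = -8*(-4) = 32)
v(E, O) = -36 + O (v(E, O) = O - 36 = -36 + O)
(H(113, 31) + 33261)*(v(164, 152) - 9529*(-4)) = (32 + 33261)*((-36 + 152) - 9529*(-4)) = 33293*(116 + 38116) = 33293*38232 = 1272857976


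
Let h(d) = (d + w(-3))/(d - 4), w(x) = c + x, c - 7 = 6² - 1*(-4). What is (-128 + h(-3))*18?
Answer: -16866/7 ≈ -2409.4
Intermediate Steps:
c = 47 (c = 7 + (6² - 1*(-4)) = 7 + (36 + 4) = 7 + 40 = 47)
w(x) = 47 + x
h(d) = (44 + d)/(-4 + d) (h(d) = (d + (47 - 3))/(d - 4) = (d + 44)/(-4 + d) = (44 + d)/(-4 + d))
(-128 + h(-3))*18 = (-128 + (44 - 3)/(-4 - 3))*18 = (-128 + 41/(-7))*18 = (-128 - ⅐*41)*18 = (-128 - 41/7)*18 = -937/7*18 = -16866/7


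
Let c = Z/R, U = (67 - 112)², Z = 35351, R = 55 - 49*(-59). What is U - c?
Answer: 5930299/2946 ≈ 2013.0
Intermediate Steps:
R = 2946 (R = 55 + 2891 = 2946)
U = 2025 (U = (-45)² = 2025)
c = 35351/2946 ≈ 12.000
U - c = 2025 - 1*35351/2946 = 2025 - 35351/2946 = 5930299/2946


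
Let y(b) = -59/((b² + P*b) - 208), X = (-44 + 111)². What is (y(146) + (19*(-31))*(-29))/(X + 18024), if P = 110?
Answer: 634866549/836763184 ≈ 0.75872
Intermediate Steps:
X = 4489 (X = 67² = 4489)
y(b) = -59/(-208 + b² + 110*b) (y(b) = -59/((b² + 110*b) - 208) = -59/(-208 + b² + 110*b))
(y(146) + (19*(-31))*(-29))/(X + 18024) = (-59/(-208 + 146² + 110*146) + (19*(-31))*(-29))/(4489 + 18024) = (-59/(-208 + 21316 + 16060) - 589*(-29))/22513 = (-59/37168 + 17081)*(1/22513) = (634866549/37168)*(1/22513) = 634866549/836763184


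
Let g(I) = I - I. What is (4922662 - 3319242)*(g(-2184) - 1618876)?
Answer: -2595738155920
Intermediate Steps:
g(I) = 0
(4922662 - 3319242)*(g(-2184) - 1618876) = (4922662 - 3319242)*(0 - 1618876) = 1603420*(-1618876) = -2595738155920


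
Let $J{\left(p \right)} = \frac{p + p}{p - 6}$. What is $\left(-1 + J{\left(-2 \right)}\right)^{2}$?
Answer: $\frac{1}{4} \approx 0.25$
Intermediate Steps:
$J{\left(p \right)} = \frac{2 p}{-6 + p}$
$\left(-1 + J{\left(-2 \right)}\right)^{2} = \left(-1 + 2 \left(-2\right) \frac{1}{-6 - 2}\right)^{2} = \left(-1 + 2 \left(-2\right) \frac{1}{-8}\right)^{2} = \left(-1 + 2 \left(-2\right) \left(- \frac{1}{8}\right)\right)^{2} = \left(-1 + \frac{1}{2}\right)^{2} = \left(- \frac{1}{2}\right)^{2} = \frac{1}{4}$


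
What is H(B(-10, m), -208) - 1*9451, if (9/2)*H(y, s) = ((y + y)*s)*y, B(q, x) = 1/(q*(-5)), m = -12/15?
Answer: -53162083/5625 ≈ -9451.0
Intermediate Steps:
m = -⅘ (m = -12*1/15 = -⅘ ≈ -0.80000)
B(q, x) = -1/(5*q) (B(q, x) = -⅕/q = -1/(5*q))
H(y, s) = 4*s*y²/9 (H(y, s) = 2*(((y + y)*s)*y)/9 = 2*(((2*y)*s)*y)/9 = 2*((2*s*y)*y)/9 = 2*(2*s*y²)/9 = 4*s*y²/9)
H(B(-10, m), -208) - 1*9451 = (4/9)*(-208)*(-⅕/(-10))² - 1*9451 = (4/9)*(-208)*(-⅕*(-⅒))² - 9451 = (4/9)*(-208)*(1/50)² - 9451 = (4/9)*(-208)*(1/2500) - 9451 = -208/5625 - 9451 = -53162083/5625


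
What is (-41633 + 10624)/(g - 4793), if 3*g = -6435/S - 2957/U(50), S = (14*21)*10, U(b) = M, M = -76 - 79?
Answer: 2826160260/436320943 ≈ 6.4772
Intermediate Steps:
M = -155
U(b) = -155
S = 2940 (S = 294*10 = 2940)
g = 513077/91140 (g = (-6435/2940 - 2957/(-155))/3 = (-6435*1/2940 - 2957*(-1/155))/3 = (-429/196 + 2957/155)/3 = (1/3)*(513077/30380) = 513077/91140 ≈ 5.6295)
(-41633 + 10624)/(g - 4793) = (-41633 + 10624)/(513077/91140 - 4793) = -31009/(-436320943/91140) = -31009*(-91140/436320943) = 2826160260/436320943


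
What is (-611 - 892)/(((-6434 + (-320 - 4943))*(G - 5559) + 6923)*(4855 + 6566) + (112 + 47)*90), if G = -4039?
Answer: -167/142476632691 ≈ -1.1721e-9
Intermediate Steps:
(-611 - 892)/(((-6434 + (-320 - 4943))*(G - 5559) + 6923)*(4855 + 6566) + (112 + 47)*90) = (-611 - 892)/(((-6434 + (-320 - 4943))*(-4039 - 5559) + 6923)*(4855 + 6566) + (112 + 47)*90) = -1503/(((-6434 - 5263)*(-9598) + 6923)*11421 + 159*90) = -1503/((-11697*(-9598) + 6923)*11421 + 14310) = -1503/((112267806 + 6923)*11421 + 14310) = -1503/(112274729*11421 + 14310) = -1503/(1282289679909 + 14310) = -1503/1282289694219 = -1503*1/1282289694219 = -167/142476632691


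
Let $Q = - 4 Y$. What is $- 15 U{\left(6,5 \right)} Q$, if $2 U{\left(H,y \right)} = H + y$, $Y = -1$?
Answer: $-330$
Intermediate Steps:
$U{\left(H,y \right)} = \frac{H}{2} + \frac{y}{2}$ ($U{\left(H,y \right)} = \frac{H + y}{2} = \frac{H}{2} + \frac{y}{2}$)
$Q = 4$ ($Q = \left(-4\right) \left(-1\right) = 4$)
$- 15 U{\left(6,5 \right)} Q = - 15 \left(\frac{1}{2} \cdot 6 + \frac{1}{2} \cdot 5\right) 4 = - 15 \left(3 + \frac{5}{2}\right) 4 = \left(-15\right) \frac{11}{2} \cdot 4 = \left(- \frac{165}{2}\right) 4 = -330$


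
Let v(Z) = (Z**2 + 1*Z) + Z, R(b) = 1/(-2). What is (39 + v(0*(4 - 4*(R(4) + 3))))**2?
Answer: 1521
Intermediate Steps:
R(b) = -1/2
v(Z) = Z**2 + 2*Z (v(Z) = (Z**2 + Z) + Z = (Z + Z**2) + Z = Z**2 + 2*Z)
(39 + v(0*(4 - 4*(R(4) + 3))))**2 = (39 + (0*(4 - 4*(-1/2 + 3)))*(2 + 0*(4 - 4*(-1/2 + 3))))**2 = (39 + (0*(4 - 4*5/2))*(2 + 0*(4 - 4*5/2)))**2 = (39 + (0*(4 - 10))*(2 + 0*(4 - 10)))**2 = (39 + (0*(-6))*(2 + 0*(-6)))**2 = (39 + 0*(2 + 0))**2 = (39 + 0*2)**2 = (39 + 0)**2 = 39**2 = 1521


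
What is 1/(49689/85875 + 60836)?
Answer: 28625/1741447063 ≈ 1.6437e-5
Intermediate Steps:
1/(49689/85875 + 60836) = 1/(49689*(1/85875) + 60836) = 1/(16563/28625 + 60836) = 1/(1741447063/28625) = 28625/1741447063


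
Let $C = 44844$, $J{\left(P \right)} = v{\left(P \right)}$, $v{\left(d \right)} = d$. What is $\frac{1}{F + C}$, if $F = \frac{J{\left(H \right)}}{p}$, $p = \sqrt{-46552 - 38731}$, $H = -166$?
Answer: $\frac{956107713}{42875694288661} - \frac{83 i \sqrt{85283}}{85751388577322} \approx 2.23 \cdot 10^{-5} - 2.8266 \cdot 10^{-10} i$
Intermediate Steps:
$J{\left(P \right)} = P$
$p = i \sqrt{85283}$ ($p = \sqrt{-85283} = i \sqrt{85283} \approx 292.03 i$)
$F = \frac{166 i \sqrt{85283}}{85283}$ ($F = - \frac{166}{i \sqrt{85283}} = - 166 \left(- \frac{i \sqrt{85283}}{85283}\right) = \frac{166 i \sqrt{85283}}{85283} \approx 0.56843 i$)
$\frac{1}{F + C} = \frac{1}{\frac{166 i \sqrt{85283}}{85283} + 44844} = \frac{1}{44844 + \frac{166 i \sqrt{85283}}{85283}}$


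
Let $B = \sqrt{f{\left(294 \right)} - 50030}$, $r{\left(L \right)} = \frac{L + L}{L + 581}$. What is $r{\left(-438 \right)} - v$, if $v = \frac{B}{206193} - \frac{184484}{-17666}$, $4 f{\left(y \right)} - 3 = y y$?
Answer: $- \frac{1902574}{114829} - \frac{i \sqrt{113681}}{412386} \approx -16.569 - 0.0008176 i$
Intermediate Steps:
$f{\left(y \right)} = \frac{3}{4} + \frac{y^{2}}{4}$ ($f{\left(y \right)} = \frac{3}{4} + \frac{y y}{4} = \frac{3}{4} + \frac{y^{2}}{4}$)
$r{\left(L \right)} = \frac{2 L}{581 + L}$
$B = \frac{i \sqrt{113681}}{2}$ ($B = \sqrt{\left(\frac{3}{4} + \frac{294^{2}}{4}\right) - 50030} = \sqrt{\left(\frac{3}{4} + \frac{1}{4} \cdot 86436\right) - 50030} = \sqrt{\left(\frac{3}{4} + 21609\right) - 50030} = \sqrt{\frac{86439}{4} - 50030} = \sqrt{- \frac{113681}{4}} = \frac{i \sqrt{113681}}{2} \approx 168.58 i$)
$v = \frac{92242}{8833} + \frac{i \sqrt{113681}}{412386}$ ($v = \frac{\frac{1}{2} i \sqrt{113681}}{206193} - \frac{184484}{-17666} = \frac{i \sqrt{113681}}{2} \cdot \frac{1}{206193} - - \frac{92242}{8833} = \frac{i \sqrt{113681}}{412386} + \frac{92242}{8833} = \frac{92242}{8833} + \frac{i \sqrt{113681}}{412386} \approx 10.443 + 0.0008176 i$)
$r{\left(-438 \right)} - v = 2 \left(-438\right) \frac{1}{581 - 438} - \left(\frac{92242}{8833} + \frac{i \sqrt{113681}}{412386}\right) = 2 \left(-438\right) \frac{1}{143} - \left(\frac{92242}{8833} + \frac{i \sqrt{113681}}{412386}\right) = - \frac{876}{143} - \left(\frac{92242}{8833} + \frac{i \sqrt{113681}}{412386}\right) = - \frac{1902574}{114829} - \frac{i \sqrt{113681}}{412386}$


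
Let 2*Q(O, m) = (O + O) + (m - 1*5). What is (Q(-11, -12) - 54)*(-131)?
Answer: 19257/2 ≈ 9628.5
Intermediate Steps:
Q(O, m) = -5/2 + O + m/2 (Q(O, m) = ((O + O) + (m - 1*5))/2 = (2*O + (m - 5))/2 = (2*O + (-5 + m))/2 = (-5 + m + 2*O)/2 = -5/2 + O + m/2)
(Q(-11, -12) - 54)*(-131) = ((-5/2 - 11 + (½)*(-12)) - 54)*(-131) = ((-5/2 - 11 - 6) - 54)*(-131) = (-39/2 - 54)*(-131) = -147/2*(-131) = 19257/2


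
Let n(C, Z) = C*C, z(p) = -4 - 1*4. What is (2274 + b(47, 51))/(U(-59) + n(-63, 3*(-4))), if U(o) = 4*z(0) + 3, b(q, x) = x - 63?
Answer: 1131/1970 ≈ 0.57411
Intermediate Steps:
z(p) = -8 (z(p) = -4 - 4 = -8)
n(C, Z) = C²
b(q, x) = -63 + x
U(o) = -29 (U(o) = 4*(-8) + 3 = -32 + 3 = -29)
(2274 + b(47, 51))/(U(-59) + n(-63, 3*(-4))) = (2274 + (-63 + 51))/(-29 + (-63)²) = (2274 - 12)/(-29 + 3969) = 2262/3940 = 2262*(1/3940) = 1131/1970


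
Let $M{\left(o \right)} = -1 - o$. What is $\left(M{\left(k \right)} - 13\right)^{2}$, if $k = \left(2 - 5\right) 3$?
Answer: $25$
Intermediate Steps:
$k = -9$ ($k = \left(-3\right) 3 = -9$)
$\left(M{\left(k \right)} - 13\right)^{2} = \left(\left(-1 - -9\right) - 13\right)^{2} = \left(\left(-1 + 9\right) - 13\right)^{2} = \left(8 - 13\right)^{2} = \left(-5\right)^{2} = 25$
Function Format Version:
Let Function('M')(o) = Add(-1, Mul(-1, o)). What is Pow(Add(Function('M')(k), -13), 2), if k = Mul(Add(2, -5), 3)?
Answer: 25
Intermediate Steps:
k = -9 (k = Mul(-3, 3) = -9)
Pow(Add(Function('M')(k), -13), 2) = Pow(Add(Add(-1, Mul(-1, -9)), -13), 2) = Pow(Add(Add(-1, 9), -13), 2) = Pow(Add(8, -13), 2) = Pow(-5, 2) = 25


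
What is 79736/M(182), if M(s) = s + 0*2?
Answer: 39868/91 ≈ 438.11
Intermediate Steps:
M(s) = s (M(s) = s + 0 = s)
79736/M(182) = 79736/182 = 79736*(1/182) = 39868/91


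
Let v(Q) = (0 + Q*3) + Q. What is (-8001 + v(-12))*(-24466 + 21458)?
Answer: 24211392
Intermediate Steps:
v(Q) = 4*Q (v(Q) = (0 + 3*Q) + Q = 3*Q + Q = 4*Q)
(-8001 + v(-12))*(-24466 + 21458) = (-8001 + 4*(-12))*(-24466 + 21458) = (-8001 - 48)*(-3008) = -8049*(-3008) = 24211392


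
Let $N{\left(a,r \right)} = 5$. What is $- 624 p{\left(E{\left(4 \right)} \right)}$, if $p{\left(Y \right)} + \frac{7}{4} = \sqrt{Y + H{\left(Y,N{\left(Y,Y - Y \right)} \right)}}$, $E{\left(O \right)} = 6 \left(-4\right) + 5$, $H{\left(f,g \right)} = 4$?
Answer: $1092 - 624 i \sqrt{15} \approx 1092.0 - 2416.7 i$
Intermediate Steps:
$E{\left(O \right)} = -19$ ($E{\left(O \right)} = -24 + 5 = -19$)
$p{\left(Y \right)} = - \frac{7}{4} + \sqrt{4 + Y}$ ($p{\left(Y \right)} = - \frac{7}{4} + \sqrt{Y + 4} = - \frac{7}{4} + \sqrt{4 + Y}$)
$- 624 p{\left(E{\left(4 \right)} \right)} = - 624 \left(- \frac{7}{4} + \sqrt{4 - 19}\right) = - 624 \left(- \frac{7}{4} + \sqrt{-15}\right) = - 624 \left(- \frac{7}{4} + i \sqrt{15}\right) = 1092 - 624 i \sqrt{15}$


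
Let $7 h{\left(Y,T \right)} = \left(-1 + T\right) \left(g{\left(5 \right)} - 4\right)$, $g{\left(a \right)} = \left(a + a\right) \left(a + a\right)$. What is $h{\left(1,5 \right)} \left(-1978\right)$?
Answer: $- \frac{759552}{7} \approx -1.0851 \cdot 10^{5}$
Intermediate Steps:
$g{\left(a \right)} = 4 a^{2}$ ($g{\left(a \right)} = 2 a 2 a = 4 a^{2}$)
$h{\left(Y,T \right)} = - \frac{96}{7} + \frac{96 T}{7}$ ($h{\left(Y,T \right)} = \frac{\left(-1 + T\right) \left(4 \cdot 5^{2} - 4\right)}{7} = \frac{\left(-1 + T\right) \left(4 \cdot 25 - 4\right)}{7} = \frac{\left(-1 + T\right) \left(100 - 4\right)}{7} = \frac{\left(-1 + T\right) 96}{7} = \frac{-96 + 96 T}{7} = - \frac{96}{7} + \frac{96 T}{7}$)
$h{\left(1,5 \right)} \left(-1978\right) = \left(- \frac{96}{7} + \frac{96}{7} \cdot 5\right) \left(-1978\right) = \left(- \frac{96}{7} + \frac{480}{7}\right) \left(-1978\right) = \frac{384}{7} \left(-1978\right) = - \frac{759552}{7}$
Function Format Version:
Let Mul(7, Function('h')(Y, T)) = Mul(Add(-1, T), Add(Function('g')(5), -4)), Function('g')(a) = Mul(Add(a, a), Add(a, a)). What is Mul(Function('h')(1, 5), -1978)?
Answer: Rational(-759552, 7) ≈ -1.0851e+5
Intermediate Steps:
Function('g')(a) = Mul(4, Pow(a, 2)) (Function('g')(a) = Mul(Mul(2, a), Mul(2, a)) = Mul(4, Pow(a, 2)))
Function('h')(Y, T) = Add(Rational(-96, 7), Mul(Rational(96, 7), T)) (Function('h')(Y, T) = Mul(Rational(1, 7), Mul(Add(-1, T), Add(Mul(4, Pow(5, 2)), -4))) = Mul(Rational(1, 7), Mul(Add(-1, T), Add(Mul(4, 25), -4))) = Mul(Rational(1, 7), Mul(Add(-1, T), Add(100, -4))) = Mul(Rational(1, 7), Mul(Add(-1, T), 96)) = Mul(Rational(1, 7), Add(-96, Mul(96, T))) = Add(Rational(-96, 7), Mul(Rational(96, 7), T)))
Mul(Function('h')(1, 5), -1978) = Mul(Add(Rational(-96, 7), Mul(Rational(96, 7), 5)), -1978) = Mul(Add(Rational(-96, 7), Rational(480, 7)), -1978) = Mul(Rational(384, 7), -1978) = Rational(-759552, 7)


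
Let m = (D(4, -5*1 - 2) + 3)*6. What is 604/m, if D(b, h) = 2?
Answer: 302/15 ≈ 20.133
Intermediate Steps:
m = 30 (m = (2 + 3)*6 = 5*6 = 30)
604/m = 604/30 = 604*(1/30) = 302/15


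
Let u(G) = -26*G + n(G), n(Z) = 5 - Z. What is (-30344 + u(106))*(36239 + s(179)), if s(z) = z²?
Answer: -2266964280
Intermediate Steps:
u(G) = 5 - 27*G (u(G) = -26*G + (5 - G) = 5 - 27*G)
(-30344 + u(106))*(36239 + s(179)) = (-30344 + (5 - 27*106))*(36239 + 179²) = (-30344 + (5 - 2862))*(36239 + 32041) = (-30344 - 2857)*68280 = -33201*68280 = -2266964280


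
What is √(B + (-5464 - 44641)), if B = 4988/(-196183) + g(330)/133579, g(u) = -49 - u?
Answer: I*√35806101830468216171678/845352547 ≈ 223.84*I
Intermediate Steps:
B = -740645409/26205928957 (B = 4988/(-196183) + (-49 - 1*330)/133579 = 4988*(-1/196183) + (-49 - 330)*(1/133579) = -4988/196183 - 379*1/133579 = -4988/196183 - 379/133579 = -740645409/26205928957 ≈ -0.028263)
√(B + (-5464 - 44641)) = √(-740645409/26205928957 + (-5464 - 44641)) = √(-740645409/26205928957 - 50105) = √(-1313048811035894/26205928957) = I*√35806101830468216171678/845352547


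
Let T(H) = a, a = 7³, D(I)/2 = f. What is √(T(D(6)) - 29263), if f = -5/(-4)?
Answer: 2*I*√7230 ≈ 170.06*I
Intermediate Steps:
f = 5/4 (f = -5*(-¼) = 5/4 ≈ 1.2500)
D(I) = 5/2 (D(I) = 2*(5/4) = 5/2)
a = 343
T(H) = 343
√(T(D(6)) - 29263) = √(343 - 29263) = √(-28920) = 2*I*√7230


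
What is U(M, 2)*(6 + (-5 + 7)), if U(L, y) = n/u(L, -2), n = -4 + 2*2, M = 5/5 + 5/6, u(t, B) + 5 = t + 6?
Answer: 0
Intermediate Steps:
u(t, B) = 1 + t (u(t, B) = -5 + (t + 6) = -5 + (6 + t) = 1 + t)
M = 11/6 (M = 5*(1/5) + 5*(1/6) = 1 + 5/6 = 11/6 ≈ 1.8333)
n = 0 (n = -4 + 4 = 0)
U(L, y) = 0 (U(L, y) = 0/(1 + L) = 0)
U(M, 2)*(6 + (-5 + 7)) = 0*(6 + (-5 + 7)) = 0*(6 + 2) = 0*8 = 0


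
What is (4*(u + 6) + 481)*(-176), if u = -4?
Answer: -86064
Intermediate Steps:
(4*(u + 6) + 481)*(-176) = (4*(-4 + 6) + 481)*(-176) = (4*2 + 481)*(-176) = (8 + 481)*(-176) = 489*(-176) = -86064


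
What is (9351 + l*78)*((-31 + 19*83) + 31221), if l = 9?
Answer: 329406651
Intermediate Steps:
(9351 + l*78)*((-31 + 19*83) + 31221) = (9351 + 9*78)*((-31 + 19*83) + 31221) = (9351 + 702)*((-31 + 1577) + 31221) = 10053*(1546 + 31221) = 10053*32767 = 329406651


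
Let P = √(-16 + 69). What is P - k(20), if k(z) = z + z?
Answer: -40 + √53 ≈ -32.720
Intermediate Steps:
k(z) = 2*z
P = √53 ≈ 7.2801
P - k(20) = √53 - 2*20 = √53 - 1*40 = √53 - 40 = -40 + √53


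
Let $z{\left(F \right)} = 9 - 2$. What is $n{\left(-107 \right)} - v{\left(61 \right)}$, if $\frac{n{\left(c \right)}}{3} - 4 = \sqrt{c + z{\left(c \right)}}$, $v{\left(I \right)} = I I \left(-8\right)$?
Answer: $29780 + 30 i \approx 29780.0 + 30.0 i$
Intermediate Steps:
$z{\left(F \right)} = 7$ ($z{\left(F \right)} = 9 - 2 = 7$)
$v{\left(I \right)} = - 8 I^{2}$ ($v{\left(I \right)} = I^{2} \left(-8\right) = - 8 I^{2}$)
$n{\left(c \right)} = 12 + 3 \sqrt{7 + c}$ ($n{\left(c \right)} = 12 + 3 \sqrt{c + 7} = 12 + 3 \sqrt{7 + c}$)
$n{\left(-107 \right)} - v{\left(61 \right)} = \left(12 + 3 \sqrt{7 - 107}\right) - - 8 \cdot 61^{2} = \left(12 + 3 \sqrt{-100}\right) - \left(-8\right) 3721 = \left(12 + 3 \cdot 10 i\right) - -29768 = \left(12 + 30 i\right) + 29768 = 29780 + 30 i$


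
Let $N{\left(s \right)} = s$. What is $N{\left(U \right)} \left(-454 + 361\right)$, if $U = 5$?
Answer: $-465$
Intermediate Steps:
$N{\left(U \right)} \left(-454 + 361\right) = 5 \left(-454 + 361\right) = 5 \left(-93\right) = -465$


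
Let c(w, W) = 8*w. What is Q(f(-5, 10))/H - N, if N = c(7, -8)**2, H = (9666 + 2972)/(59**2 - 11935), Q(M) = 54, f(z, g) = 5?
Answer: -20044642/6319 ≈ -3172.1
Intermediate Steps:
H = -6319/4227 (H = 12638/(3481 - 11935) = 12638/(-8454) = 12638*(-1/8454) = -6319/4227 ≈ -1.4949)
N = 3136 (N = (8*7)**2 = 56**2 = 3136)
Q(f(-5, 10))/H - N = 54/(-6319/4227) - 1*3136 = 54*(-4227/6319) - 3136 = -228258/6319 - 3136 = -20044642/6319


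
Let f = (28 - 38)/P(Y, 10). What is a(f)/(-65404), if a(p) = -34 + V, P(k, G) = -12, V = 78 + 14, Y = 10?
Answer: -29/32702 ≈ -0.00088680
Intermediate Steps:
V = 92
f = ⅚ (f = (28 - 38)/(-12) = -10*(-1/12) = ⅚ ≈ 0.83333)
a(p) = 58 (a(p) = -34 + 92 = 58)
a(f)/(-65404) = 58/(-65404) = 58*(-1/65404) = -29/32702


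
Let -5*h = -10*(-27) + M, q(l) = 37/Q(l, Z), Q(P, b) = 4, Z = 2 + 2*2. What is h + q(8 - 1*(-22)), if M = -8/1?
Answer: -863/20 ≈ -43.150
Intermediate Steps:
Z = 6 (Z = 2 + 4 = 6)
M = -8 ≈ -8.0000
q(l) = 37/4
h = -262/5 (h = -(-10*(-27) - 8)/5 = -(270 - 8)/5 = -1/5*262 = -262/5 ≈ -52.400)
h + q(8 - 1*(-22)) = -262/5 + 37/4 = -863/20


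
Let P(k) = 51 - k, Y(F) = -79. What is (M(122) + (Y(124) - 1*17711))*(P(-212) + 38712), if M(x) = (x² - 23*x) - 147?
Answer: -228354525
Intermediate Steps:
M(x) = -147 + x² - 23*x
(M(122) + (Y(124) - 1*17711))*(P(-212) + 38712) = ((-147 + 122² - 23*122) + (-79 - 1*17711))*((51 - 1*(-212)) + 38712) = ((-147 + 14884 - 2806) + (-79 - 17711))*((51 + 212) + 38712) = (11931 - 17790)*(263 + 38712) = -5859*38975 = -228354525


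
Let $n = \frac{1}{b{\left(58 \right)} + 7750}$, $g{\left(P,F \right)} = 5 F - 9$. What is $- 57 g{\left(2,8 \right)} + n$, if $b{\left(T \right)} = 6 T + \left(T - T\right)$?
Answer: $- \frac{14309165}{8098} \approx -1767.0$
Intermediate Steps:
$b{\left(T \right)} = 6 T$ ($b{\left(T \right)} = 6 T + 0 = 6 T$)
$g{\left(P,F \right)} = -9 + 5 F$
$n = \frac{1}{8098}$ ($n = \frac{1}{6 \cdot 58 + 7750} = \frac{1}{348 + 7750} = \frac{1}{8098} \approx 0.00012349$)
$- 57 g{\left(2,8 \right)} + n = - 57 \left(-9 + 5 \cdot 8\right) + \frac{1}{8098} = - 57 \left(-9 + 40\right) + \frac{1}{8098} = \left(-57\right) 31 + \frac{1}{8098} = -1767 + \frac{1}{8098} = - \frac{14309165}{8098}$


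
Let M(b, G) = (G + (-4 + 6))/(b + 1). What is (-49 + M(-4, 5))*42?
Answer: -2156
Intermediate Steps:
M(b, G) = (2 + G)/(1 + b) (M(b, G) = (G + 2)/(1 + b) = (2 + G)/(1 + b))
(-49 + M(-4, 5))*42 = (-49 + (2 + 5)/(1 - 4))*42 = (-49 + 7/(-3))*42 = (-49 - ⅓*7)*42 = (-49 - 7/3)*42 = -154/3*42 = -2156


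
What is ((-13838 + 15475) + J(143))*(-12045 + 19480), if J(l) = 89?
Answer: 12832810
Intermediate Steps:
((-13838 + 15475) + J(143))*(-12045 + 19480) = ((-13838 + 15475) + 89)*(-12045 + 19480) = (1637 + 89)*7435 = 1726*7435 = 12832810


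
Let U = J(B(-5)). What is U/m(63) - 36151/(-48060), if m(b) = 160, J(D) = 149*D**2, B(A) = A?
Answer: 9240383/384480 ≈ 24.033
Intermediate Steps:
U = 3725 (U = 149*(-5)**2 = 149*25 = 3725)
U/m(63) - 36151/(-48060) = 3725/160 - 36151/(-48060) = 3725*(1/160) - 36151*(-1/48060) = 745/32 + 36151/48060 = 9240383/384480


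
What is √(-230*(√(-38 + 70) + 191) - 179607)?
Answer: √(-223537 - 920*√2) ≈ 474.17*I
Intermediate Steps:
√(-230*(√(-38 + 70) + 191) - 179607) = √(-230*(√32 + 191) - 179607) = √(-230*(4*√2 + 191) - 179607) = √(-230*(191 + 4*√2) - 179607) = √((-43930 - 920*√2) - 179607) = √(-223537 - 920*√2)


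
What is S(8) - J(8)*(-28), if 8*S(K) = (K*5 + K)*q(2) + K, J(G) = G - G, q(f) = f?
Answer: 13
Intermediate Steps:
J(G) = 0
S(K) = 13*K/8 (S(K) = ((K*5 + K)*2 + K)/8 = ((5*K + K)*2 + K)/8 = ((6*K)*2 + K)/8 = (12*K + K)/8 = (13*K)/8 = 13*K/8)
S(8) - J(8)*(-28) = (13/8)*8 - 0*(-28) = 13 - 1*0 = 13 + 0 = 13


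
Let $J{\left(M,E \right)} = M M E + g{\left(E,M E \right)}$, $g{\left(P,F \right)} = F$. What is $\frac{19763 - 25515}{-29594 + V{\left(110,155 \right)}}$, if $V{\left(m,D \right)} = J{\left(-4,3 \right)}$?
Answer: $\frac{2876}{14779} \approx 0.1946$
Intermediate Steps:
$J{\left(M,E \right)} = E M + E M^{2}$ ($J{\left(M,E \right)} = M M E + M E = M^{2} E + E M = E M^{2} + E M = E M + E M^{2}$)
$V{\left(m,D \right)} = 36$ ($V{\left(m,D \right)} = 3 \left(-4\right) \left(1 - 4\right) = 3 \left(-4\right) \left(-3\right) = 36$)
$\frac{19763 - 25515}{-29594 + V{\left(110,155 \right)}} = \frac{19763 - 25515}{-29594 + 36} = - \frac{5752}{-29558} = \left(-5752\right) \left(- \frac{1}{29558}\right) = \frac{2876}{14779}$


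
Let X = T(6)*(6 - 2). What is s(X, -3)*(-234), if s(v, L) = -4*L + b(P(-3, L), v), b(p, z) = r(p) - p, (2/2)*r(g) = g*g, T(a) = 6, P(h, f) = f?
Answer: -5616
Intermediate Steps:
r(g) = g**2 (r(g) = g*g = g**2)
X = 24 (X = 6*(6 - 2) = 6*4 = 24)
b(p, z) = p**2 - p
s(v, L) = -4*L + L*(-1 + L)
s(X, -3)*(-234) = -3*(-5 - 3)*(-234) = -3*(-8)*(-234) = 24*(-234) = -5616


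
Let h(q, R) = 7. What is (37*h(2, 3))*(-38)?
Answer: -9842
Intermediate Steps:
(37*h(2, 3))*(-38) = (37*7)*(-38) = 259*(-38) = -9842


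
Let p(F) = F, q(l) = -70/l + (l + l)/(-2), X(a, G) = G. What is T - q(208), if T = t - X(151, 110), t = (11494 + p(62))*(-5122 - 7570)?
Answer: -15253539981/104 ≈ -1.4667e+8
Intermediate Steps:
q(l) = -l - 70/l (q(l) = -70/l + (2*l)*(-½) = -70/l - l = -l - 70/l)
t = -146668752 (t = (11494 + 62)*(-5122 - 7570) = 11556*(-12692) = -146668752)
T = -146668862 (T = -146668752 - 1*110 = -146668752 - 110 = -146668862)
T - q(208) = -146668862 - (-1*208 - 70/208) = -146668862 - (-208 - 70*1/208) = -146668862 - (-208 - 35/104) = -146668862 - 1*(-21667/104) = -146668862 + 21667/104 = -15253539981/104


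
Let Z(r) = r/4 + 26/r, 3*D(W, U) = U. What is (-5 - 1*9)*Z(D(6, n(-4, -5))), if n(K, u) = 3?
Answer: -735/2 ≈ -367.50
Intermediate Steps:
D(W, U) = U/3
Z(r) = 26/r + r/4 (Z(r) = r*(¼) + 26/r = r/4 + 26/r = 26/r + r/4)
(-5 - 1*9)*Z(D(6, n(-4, -5))) = (-5 - 1*9)*(26/(((⅓)*3)) + ((⅓)*3)/4) = (-5 - 9)*(26/1 + (¼)*1) = -14*(26*1 + ¼) = -14*(26 + ¼) = -14*105/4 = -735/2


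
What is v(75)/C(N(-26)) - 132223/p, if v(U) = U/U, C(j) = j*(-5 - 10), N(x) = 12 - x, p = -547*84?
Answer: 597787/207860 ≈ 2.8759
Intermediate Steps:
p = -45948
C(j) = -15*j (C(j) = j*(-15) = -15*j)
v(U) = 1
v(75)/C(N(-26)) - 132223/p = 1/(-15*(12 - 1*(-26))) - 132223/(-45948) = 1/(-15*(12 + 26)) - 132223*(-1/45948) = 1/(-15*38) + 18889/6564 = 1/(-570) + 18889/6564 = 1*(-1/570) + 18889/6564 = -1/570 + 18889/6564 = 597787/207860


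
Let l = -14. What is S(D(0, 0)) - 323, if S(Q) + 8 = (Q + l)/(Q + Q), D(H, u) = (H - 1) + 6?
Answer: -3319/10 ≈ -331.90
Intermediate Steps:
D(H, u) = 5 + H (D(H, u) = (-1 + H) + 6 = 5 + H)
S(Q) = -8 + (-14 + Q)/(2*Q) (S(Q) = -8 + (Q - 14)/(Q + Q) = -8 + (-14 + Q)/((2*Q)) = -8 + (-14 + Q)*(1/(2*Q)) = -8 + (-14 + Q)/(2*Q))
S(D(0, 0)) - 323 = (-15/2 - 7/(5 + 0)) - 323 = (-15/2 - 7/5) - 323 = -89/10 - 323 = -3319/10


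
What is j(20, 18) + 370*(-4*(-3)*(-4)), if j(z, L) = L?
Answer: -17742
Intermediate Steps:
j(20, 18) + 370*(-4*(-3)*(-4)) = 18 + 370*(-4*(-3)*(-4)) = 18 + 370*(12*(-4)) = 18 + 370*(-48) = 18 - 17760 = -17742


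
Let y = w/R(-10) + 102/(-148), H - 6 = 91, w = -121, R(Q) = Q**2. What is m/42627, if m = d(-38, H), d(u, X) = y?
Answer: -7027/157719900 ≈ -4.4554e-5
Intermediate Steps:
H = 97 (H = 6 + 91 = 97)
y = -7027/3700 (y = -121/((-10)**2) + 102/(-148) = -121/100 + 102*(-1/148) = -121*1/100 - 51/74 = -121/100 - 51/74 = -7027/3700 ≈ -1.8992)
d(u, X) = -7027/3700
m = -7027/3700 ≈ -1.8992
m/42627 = -7027/3700/42627 = -7027/3700*1/42627 = -7027/157719900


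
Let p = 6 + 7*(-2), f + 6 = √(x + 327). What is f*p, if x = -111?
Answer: 48 - 48*√6 ≈ -69.576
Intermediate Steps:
f = -6 + 6*√6 (f = -6 + √(-111 + 327) = -6 + √216 = -6 + 6*√6 ≈ 8.6969)
p = -8 (p = 6 - 14 = -8)
f*p = (-6 + 6*√6)*(-8) = 48 - 48*√6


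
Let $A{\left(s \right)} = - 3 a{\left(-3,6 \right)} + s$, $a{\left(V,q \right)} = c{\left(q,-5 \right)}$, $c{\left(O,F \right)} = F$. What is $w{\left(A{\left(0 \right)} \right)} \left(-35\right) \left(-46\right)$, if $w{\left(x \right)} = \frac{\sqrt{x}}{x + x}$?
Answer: $\frac{161 \sqrt{15}}{3} \approx 207.85$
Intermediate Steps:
$a{\left(V,q \right)} = -5$
$A{\left(s \right)} = 15 + s$ ($A{\left(s \right)} = \left(-3\right) \left(-5\right) + s = 15 + s$)
$w{\left(x \right)} = \frac{1}{2 \sqrt{x}}$ ($w{\left(x \right)} = \frac{\sqrt{x}}{2 x} = \frac{1}{2 x} \sqrt{x} = \frac{1}{2 \sqrt{x}}$)
$w{\left(A{\left(0 \right)} \right)} \left(-35\right) \left(-46\right) = \frac{1}{2 \sqrt{15 + 0}} \left(-35\right) \left(-46\right) = \frac{1}{2 \sqrt{15}} \left(-35\right) \left(-46\right) = \frac{\frac{1}{15} \sqrt{15}}{2} \left(-35\right) \left(-46\right) = \frac{\sqrt{15}}{30} \left(-35\right) \left(-46\right) = - \frac{7 \sqrt{15}}{6} \left(-46\right) = \frac{161 \sqrt{15}}{3}$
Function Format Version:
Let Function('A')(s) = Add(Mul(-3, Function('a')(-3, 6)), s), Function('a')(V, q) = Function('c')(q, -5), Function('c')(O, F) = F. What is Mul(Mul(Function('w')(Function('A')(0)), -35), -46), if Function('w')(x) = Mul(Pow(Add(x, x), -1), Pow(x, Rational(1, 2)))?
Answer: Mul(Rational(161, 3), Pow(15, Rational(1, 2))) ≈ 207.85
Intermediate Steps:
Function('a')(V, q) = -5
Function('A')(s) = Add(15, s) (Function('A')(s) = Add(Mul(-3, -5), s) = Add(15, s))
Function('w')(x) = Mul(Rational(1, 2), Pow(x, Rational(-1, 2))) (Function('w')(x) = Mul(Pow(Mul(2, x), -1), Pow(x, Rational(1, 2))) = Mul(Mul(Rational(1, 2), Pow(x, -1)), Pow(x, Rational(1, 2))) = Mul(Rational(1, 2), Pow(x, Rational(-1, 2))))
Mul(Mul(Function('w')(Function('A')(0)), -35), -46) = Mul(Mul(Mul(Rational(1, 2), Pow(Add(15, 0), Rational(-1, 2))), -35), -46) = Mul(Mul(Mul(Rational(1, 2), Pow(15, Rational(-1, 2))), -35), -46) = Mul(Mul(Mul(Rational(1, 2), Mul(Rational(1, 15), Pow(15, Rational(1, 2)))), -35), -46) = Mul(Mul(Mul(Rational(1, 30), Pow(15, Rational(1, 2))), -35), -46) = Mul(Mul(Rational(-7, 6), Pow(15, Rational(1, 2))), -46) = Mul(Rational(161, 3), Pow(15, Rational(1, 2)))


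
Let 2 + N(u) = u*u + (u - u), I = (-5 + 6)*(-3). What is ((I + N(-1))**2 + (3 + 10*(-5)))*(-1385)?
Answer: 42935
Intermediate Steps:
I = -3 (I = 1*(-3) = -3)
N(u) = -2 + u**2 (N(u) = -2 + (u*u + (u - u)) = -2 + (u**2 + 0) = -2 + u**2)
((I + N(-1))**2 + (3 + 10*(-5)))*(-1385) = ((-3 + (-2 + (-1)**2))**2 + (3 + 10*(-5)))*(-1385) = ((-3 + (-2 + 1))**2 + (3 - 50))*(-1385) = ((-3 - 1)**2 - 47)*(-1385) = ((-4)**2 - 47)*(-1385) = (16 - 47)*(-1385) = -31*(-1385) = 42935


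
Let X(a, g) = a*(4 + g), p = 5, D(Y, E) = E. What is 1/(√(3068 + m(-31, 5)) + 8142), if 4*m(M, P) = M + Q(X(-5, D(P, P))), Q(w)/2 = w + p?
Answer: 32568/265156495 - 2*√12161/265156495 ≈ 0.00012199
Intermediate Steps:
Q(w) = 10 + 2*w (Q(w) = 2*(w + 5) = 2*(5 + w) = 10 + 2*w)
m(M, P) = -15/2 - 5*P/2 + M/4 (m(M, P) = (M + (10 + 2*(-5*(4 + P))))/4 = (M + (10 + 2*(-20 - 5*P)))/4 = (M + (10 + (-40 - 10*P)))/4 = (M + (-30 - 10*P))/4 = (-30 + M - 10*P)/4 = -15/2 - 5*P/2 + M/4)
1/(√(3068 + m(-31, 5)) + 8142) = 1/(√(3068 + (-15/2 - 5/2*5 + (¼)*(-31))) + 8142) = 1/(√(3068 + (-15/2 - 25/2 - 31/4)) + 8142) = 1/(√(3068 - 111/4) + 8142) = 1/(√(12161/4) + 8142) = 1/(√12161/2 + 8142) = 1/(8142 + √12161/2)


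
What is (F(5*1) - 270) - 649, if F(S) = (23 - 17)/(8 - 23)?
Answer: -4597/5 ≈ -919.40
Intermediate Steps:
F(S) = -⅖ (F(S) = 6/(-15) = 6*(-1/15) = -⅖)
(F(5*1) - 270) - 649 = (-⅖ - 270) - 649 = -1352/5 - 649 = -4597/5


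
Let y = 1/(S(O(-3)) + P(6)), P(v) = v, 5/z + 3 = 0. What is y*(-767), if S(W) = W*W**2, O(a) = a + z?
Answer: 20709/2582 ≈ 8.0205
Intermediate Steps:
z = -5/3 (z = 5/(-3 + 0) = 5/(-3) = 5*(-1/3) = -5/3 ≈ -1.6667)
O(a) = -5/3 + a (O(a) = a - 5/3 = -5/3 + a)
S(W) = W**3
y = -27/2582 (y = 1/((-5/3 - 3)**3 + 6) = 1/((-14/3)**3 + 6) = 1/(-2744/27 + 6) = 1/(-2582/27) = -27/2582 ≈ -0.010457)
y*(-767) = -27/2582*(-767) = 20709/2582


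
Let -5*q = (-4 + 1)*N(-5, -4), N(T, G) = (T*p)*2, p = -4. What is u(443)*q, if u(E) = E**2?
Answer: 4709976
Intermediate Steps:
N(T, G) = -8*T (N(T, G) = (T*(-4))*2 = -4*T*2 = -8*T)
q = 24 (q = -(-4 + 1)*(-8*(-5))/5 = -(-3)*40/5 = -1/5*(-120) = 24)
u(443)*q = 443**2*24 = 196249*24 = 4709976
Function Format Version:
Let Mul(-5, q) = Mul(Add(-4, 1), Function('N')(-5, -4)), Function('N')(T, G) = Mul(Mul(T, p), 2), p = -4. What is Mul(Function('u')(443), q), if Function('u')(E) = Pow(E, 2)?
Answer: 4709976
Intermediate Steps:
Function('N')(T, G) = Mul(-8, T) (Function('N')(T, G) = Mul(Mul(T, -4), 2) = Mul(Mul(-4, T), 2) = Mul(-8, T))
q = 24 (q = Mul(Rational(-1, 5), Mul(Add(-4, 1), Mul(-8, -5))) = Mul(Rational(-1, 5), Mul(-3, 40)) = Mul(Rational(-1, 5), -120) = 24)
Mul(Function('u')(443), q) = Mul(Pow(443, 2), 24) = Mul(196249, 24) = 4709976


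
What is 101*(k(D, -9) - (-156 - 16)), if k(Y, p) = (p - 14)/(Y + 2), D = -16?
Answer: 245531/14 ≈ 17538.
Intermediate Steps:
k(Y, p) = (-14 + p)/(2 + Y)
101*(k(D, -9) - (-156 - 16)) = 101*((-14 - 9)/(2 - 16) - (-156 - 16)) = 101*(-23/(-14) - 1*(-172)) = 101*(-1/14*(-23) + 172) = 101*(23/14 + 172) = 101*(2431/14) = 245531/14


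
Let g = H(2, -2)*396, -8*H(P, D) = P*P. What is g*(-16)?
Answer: 3168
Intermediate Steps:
H(P, D) = -P²/8 (H(P, D) = -P*P/8 = -P²/8)
g = -198 (g = -⅛*2²*396 = -⅛*4*396 = -½*396 = -198)
g*(-16) = -198*(-16) = 3168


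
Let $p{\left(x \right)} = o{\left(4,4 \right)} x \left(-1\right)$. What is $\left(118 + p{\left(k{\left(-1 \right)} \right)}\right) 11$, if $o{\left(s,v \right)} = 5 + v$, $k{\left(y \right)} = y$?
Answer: $1397$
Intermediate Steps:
$p{\left(x \right)} = - 9 x$ ($p{\left(x \right)} = \left(5 + 4\right) x \left(-1\right) = 9 x \left(-1\right) = - 9 x$)
$\left(118 + p{\left(k{\left(-1 \right)} \right)}\right) 11 = \left(118 - -9\right) 11 = \left(118 + 9\right) 11 = 127 \cdot 11 = 1397$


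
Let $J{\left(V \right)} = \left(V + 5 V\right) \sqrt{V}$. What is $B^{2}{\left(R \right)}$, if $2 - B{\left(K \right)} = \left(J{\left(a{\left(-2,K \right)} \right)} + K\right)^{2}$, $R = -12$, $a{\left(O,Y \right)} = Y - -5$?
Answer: $141873988 - 24607296 i \sqrt{7} \approx 1.4187 \cdot 10^{8} - 6.5105 \cdot 10^{7} i$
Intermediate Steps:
$a{\left(O,Y \right)} = 5 + Y$ ($a{\left(O,Y \right)} = Y + 5 = 5 + Y$)
$J{\left(V \right)} = 6 V^{\frac{3}{2}}$ ($J{\left(V \right)} = 6 V \sqrt{V} = 6 V^{\frac{3}{2}}$)
$B{\left(K \right)} = 2 - \left(K + 6 \left(5 + K\right)^{\frac{3}{2}}\right)^{2}$ ($B{\left(K \right)} = 2 - \left(6 \left(5 + K\right)^{\frac{3}{2}} + K\right)^{2} = 2 - \left(K + 6 \left(5 + K\right)^{\frac{3}{2}}\right)^{2}$)
$B^{2}{\left(R \right)} = \left(2 - \left(-12 + 6 \left(5 - 12\right)^{\frac{3}{2}}\right)^{2}\right)^{2} = \left(2 - \left(-12 + 6 \left(-7\right)^{\frac{3}{2}}\right)^{2}\right)^{2} = \left(2 - \left(-12 + 6 \left(- 7 i \sqrt{7}\right)\right)^{2}\right)^{2} = \left(2 - \left(-12 - 42 i \sqrt{7}\right)^{2}\right)^{2}$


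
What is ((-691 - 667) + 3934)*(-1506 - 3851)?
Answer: -13799632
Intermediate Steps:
((-691 - 667) + 3934)*(-1506 - 3851) = (-1358 + 3934)*(-5357) = 2576*(-5357) = -13799632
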